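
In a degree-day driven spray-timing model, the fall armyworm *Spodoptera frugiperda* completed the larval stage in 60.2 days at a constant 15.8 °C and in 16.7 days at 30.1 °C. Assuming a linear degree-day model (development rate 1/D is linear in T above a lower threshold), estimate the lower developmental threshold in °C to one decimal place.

10.3 °C

Equal thermal constants: D₁(T₁ − T_b) = D₂(T₂ − T_b).
60.2·(15.8 − T_b) = 16.7·(30.1 − T_b)
T_b = (60.2·15.8 − 16.7·30.1) / (60.2 − 16.7) = 448.49 / 43.5 = 10.310 °C ≈ 10.3 °C.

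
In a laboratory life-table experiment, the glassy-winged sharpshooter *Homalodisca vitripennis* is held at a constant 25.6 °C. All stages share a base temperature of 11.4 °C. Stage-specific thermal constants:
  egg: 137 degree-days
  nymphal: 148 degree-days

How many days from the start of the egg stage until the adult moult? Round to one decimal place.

Daily accumulation at 25.6 °C = 25.6 − 11.4 = 14.2 DD/day.
Total K = 137 + 148 = 285 DD.
Total duration = 285 / 14.2 = 20.070 ≈ 20.1 days.

20.1 days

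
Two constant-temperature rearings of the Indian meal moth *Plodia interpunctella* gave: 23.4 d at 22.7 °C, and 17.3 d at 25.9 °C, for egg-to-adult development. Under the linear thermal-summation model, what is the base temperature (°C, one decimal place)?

Linear rate model ⇒ the product D·(T − T_b) is constant across temperatures.
23.4·(22.7 − T_b) = 17.3·(25.9 − T_b)
T_b = (23.4·22.7 − 17.3·25.9) / (23.4 − 17.3) = 83.11 / 6.1 = 13.625 °C ≈ 13.6 °C.

13.6 °C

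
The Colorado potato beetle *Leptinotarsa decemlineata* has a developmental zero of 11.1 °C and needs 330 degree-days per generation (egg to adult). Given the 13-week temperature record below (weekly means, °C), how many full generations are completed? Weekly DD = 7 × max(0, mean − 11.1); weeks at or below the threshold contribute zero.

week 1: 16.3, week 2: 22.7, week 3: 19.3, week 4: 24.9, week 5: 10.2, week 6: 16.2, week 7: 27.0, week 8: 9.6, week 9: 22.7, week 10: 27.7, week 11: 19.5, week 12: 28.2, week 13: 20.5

Weekly DD (7 × max(0, T̄ − 11.1)): 36.4, 81.2, 57.4, 96.6, 0.0, 35.7, 111.3, 0.0, 81.2, 116.2, 58.8, 119.7, 65.8.
Season total = 860.3 DD.
Complete generations = ⌊860.3 / 330⌋ = 2.

2 generations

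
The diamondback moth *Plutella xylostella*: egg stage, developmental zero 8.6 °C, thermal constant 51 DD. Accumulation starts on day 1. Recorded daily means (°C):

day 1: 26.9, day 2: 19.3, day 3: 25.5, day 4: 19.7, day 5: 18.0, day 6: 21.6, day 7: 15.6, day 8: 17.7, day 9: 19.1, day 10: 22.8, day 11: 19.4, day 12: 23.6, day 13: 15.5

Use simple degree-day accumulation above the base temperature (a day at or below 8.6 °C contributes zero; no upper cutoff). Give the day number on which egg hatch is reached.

Daily DD above 8.6 °C: 18.3, 10.7, 16.9, 11.1, 9.4, 13.0, 7.0, 9.1, 10.5, 14.2, 10.8, 15.0, 6.9.
Cumulative: 18.3, 29.0, 45.9, 57.0, 66.4, 79.4, 86.4, 95.5, 106.0, 120.2, 131.0, 146.0, 152.9.
The total first reaches 51 DD on day 4.

day 4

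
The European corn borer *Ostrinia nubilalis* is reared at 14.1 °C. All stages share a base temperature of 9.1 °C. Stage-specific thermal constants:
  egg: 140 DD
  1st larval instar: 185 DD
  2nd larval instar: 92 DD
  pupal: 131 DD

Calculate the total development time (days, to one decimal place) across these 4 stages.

109.6 days

Daily accumulation at 14.1 °C = 14.1 − 9.1 = 5.0 DD/day.
Total K = 140 + 185 + 92 + 131 = 548 DD.
Total duration = 548 / 5.0 = 109.600 ≈ 109.6 days.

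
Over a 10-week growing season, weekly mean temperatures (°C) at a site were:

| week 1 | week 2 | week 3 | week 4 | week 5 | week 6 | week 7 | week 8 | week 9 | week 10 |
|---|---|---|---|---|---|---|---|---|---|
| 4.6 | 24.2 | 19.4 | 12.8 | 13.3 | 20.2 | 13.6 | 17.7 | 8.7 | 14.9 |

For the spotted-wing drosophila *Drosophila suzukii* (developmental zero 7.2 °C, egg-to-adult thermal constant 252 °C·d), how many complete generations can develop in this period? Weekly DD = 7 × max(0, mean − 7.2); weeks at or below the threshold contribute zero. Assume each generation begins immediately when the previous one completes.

Weekly DD (7 × max(0, T̄ − 7.2)): 0.0, 119.0, 85.4, 39.2, 42.7, 91.0, 44.8, 73.5, 10.5, 53.9.
Season total = 560.0 DD.
Complete generations = ⌊560.0 / 252⌋ = 2.

2 generations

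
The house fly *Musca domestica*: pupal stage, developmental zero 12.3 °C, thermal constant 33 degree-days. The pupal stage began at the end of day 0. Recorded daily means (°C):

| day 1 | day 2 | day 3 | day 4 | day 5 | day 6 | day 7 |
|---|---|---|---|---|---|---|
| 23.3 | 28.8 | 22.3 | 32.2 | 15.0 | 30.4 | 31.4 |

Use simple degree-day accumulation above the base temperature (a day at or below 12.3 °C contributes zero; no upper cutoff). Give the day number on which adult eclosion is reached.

Daily DD above 12.3 °C: 11.0, 16.5, 10.0, 19.9, 2.7, 18.1, 19.1.
Cumulative: 11.0, 27.5, 37.5, 57.4, 60.1, 78.2, 97.3.
The total first reaches 33 DD on day 3.

day 3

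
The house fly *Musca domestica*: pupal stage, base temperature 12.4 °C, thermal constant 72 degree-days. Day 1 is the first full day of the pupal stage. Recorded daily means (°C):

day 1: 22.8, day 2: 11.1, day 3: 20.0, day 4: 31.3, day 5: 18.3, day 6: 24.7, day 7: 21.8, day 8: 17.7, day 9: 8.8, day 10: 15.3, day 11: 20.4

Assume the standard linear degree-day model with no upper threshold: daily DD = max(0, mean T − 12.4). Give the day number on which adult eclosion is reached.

day 10

Daily DD above 12.4 °C: 10.4, 0.0, 7.6, 18.9, 5.9, 12.3, 9.4, 5.3, 0.0, 2.9, 8.0.
Cumulative: 10.4, 10.4, 18.0, 36.9, 42.8, 55.1, 64.5, 69.8, 69.8, 72.7, 80.7.
The total first reaches 72 DD on day 10.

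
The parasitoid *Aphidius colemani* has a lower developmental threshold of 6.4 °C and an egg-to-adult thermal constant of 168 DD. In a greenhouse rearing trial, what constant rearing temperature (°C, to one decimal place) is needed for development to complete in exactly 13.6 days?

Required daily accumulation = 168 / 13.6 = 12.353 DD/day.
T = T_base + 12.353 = 6.4 + 12.353 = 18.753 ≈ 18.8 °C.

18.8 °C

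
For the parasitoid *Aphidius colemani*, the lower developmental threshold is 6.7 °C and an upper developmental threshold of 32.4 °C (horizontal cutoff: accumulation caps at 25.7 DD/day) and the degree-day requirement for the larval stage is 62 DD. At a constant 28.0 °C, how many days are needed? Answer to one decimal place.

2.9 days

Daily accumulation = 28.0 − 6.7 = 21.3 DD/day.
Duration = 62 / 21.3 = 2.911 ≈ 2.9 days.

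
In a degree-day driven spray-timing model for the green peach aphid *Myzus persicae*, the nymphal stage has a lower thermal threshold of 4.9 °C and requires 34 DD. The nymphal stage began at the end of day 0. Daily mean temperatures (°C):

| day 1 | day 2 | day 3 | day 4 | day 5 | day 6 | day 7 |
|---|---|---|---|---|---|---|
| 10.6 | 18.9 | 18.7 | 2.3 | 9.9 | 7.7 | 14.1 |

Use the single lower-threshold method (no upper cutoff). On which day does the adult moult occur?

Daily DD above 4.9 °C: 5.7, 14.0, 13.8, 0.0, 5.0, 2.8, 9.2.
Cumulative: 5.7, 19.7, 33.5, 33.5, 38.5, 41.3, 50.5.
The total first reaches 34 DD on day 5.

day 5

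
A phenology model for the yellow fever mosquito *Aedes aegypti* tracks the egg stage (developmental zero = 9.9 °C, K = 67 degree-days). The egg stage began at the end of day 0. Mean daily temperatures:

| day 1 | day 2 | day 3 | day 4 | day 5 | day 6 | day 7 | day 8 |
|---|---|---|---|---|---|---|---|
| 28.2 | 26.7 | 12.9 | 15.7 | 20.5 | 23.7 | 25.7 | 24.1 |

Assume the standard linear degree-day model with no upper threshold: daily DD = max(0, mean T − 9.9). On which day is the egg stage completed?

Daily DD above 9.9 °C: 18.3, 16.8, 3.0, 5.8, 10.6, 13.8, 15.8, 14.2.
Cumulative: 18.3, 35.1, 38.1, 43.9, 54.5, 68.3, 84.1, 98.3.
The total first reaches 67 DD on day 6.

day 6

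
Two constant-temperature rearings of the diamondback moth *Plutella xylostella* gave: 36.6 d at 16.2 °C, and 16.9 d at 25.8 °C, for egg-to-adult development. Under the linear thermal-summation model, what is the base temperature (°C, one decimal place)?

8.0 °C

Under the model K = D·(T − T_b), so D₁·(T₁ − T_b) = D₂·(T₂ − T_b).
36.6·(16.2 − T_b) = 16.9·(25.8 − T_b)
T_b = (36.6·16.2 − 16.9·25.8) / (36.6 − 16.9) = 156.90 / 19.7 = 7.964 °C ≈ 8.0 °C.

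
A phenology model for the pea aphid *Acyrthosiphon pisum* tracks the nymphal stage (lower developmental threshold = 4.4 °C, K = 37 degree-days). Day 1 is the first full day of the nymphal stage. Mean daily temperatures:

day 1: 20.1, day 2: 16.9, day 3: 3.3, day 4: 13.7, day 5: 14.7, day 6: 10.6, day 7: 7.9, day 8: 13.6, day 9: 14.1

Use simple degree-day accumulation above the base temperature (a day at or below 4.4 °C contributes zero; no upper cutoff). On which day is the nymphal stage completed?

day 4

Daily DD above 4.4 °C: 15.7, 12.5, 0.0, 9.3, 10.3, 6.2, 3.5, 9.2, 9.7.
Cumulative: 15.7, 28.2, 28.2, 37.5, 47.8, 54.0, 57.5, 66.7, 76.4.
The total first reaches 37 DD on day 4.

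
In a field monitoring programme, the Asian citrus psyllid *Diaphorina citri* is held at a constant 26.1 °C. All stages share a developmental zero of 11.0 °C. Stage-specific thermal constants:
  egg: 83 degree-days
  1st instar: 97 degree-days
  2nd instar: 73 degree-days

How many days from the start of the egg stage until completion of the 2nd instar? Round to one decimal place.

Daily accumulation at 26.1 °C = 26.1 − 11.0 = 15.1 DD/day.
Total K = 83 + 97 + 73 = 253 DD.
Total duration = 253 / 15.1 = 16.755 ≈ 16.8 days.

16.8 days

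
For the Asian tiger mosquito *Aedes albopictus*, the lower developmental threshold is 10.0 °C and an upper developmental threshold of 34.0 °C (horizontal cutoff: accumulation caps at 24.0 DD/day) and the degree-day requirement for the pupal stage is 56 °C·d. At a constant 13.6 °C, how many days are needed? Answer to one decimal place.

Daily accumulation = 13.6 − 10.0 = 3.6 DD/day.
Duration = 56 / 3.6 = 15.556 ≈ 15.6 days.

15.6 days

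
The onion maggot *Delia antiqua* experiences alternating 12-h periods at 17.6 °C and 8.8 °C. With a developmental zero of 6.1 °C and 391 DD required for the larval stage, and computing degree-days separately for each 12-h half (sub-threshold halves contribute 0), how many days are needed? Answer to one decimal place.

Day half: max(0, 17.6 − 6.1) × 0.5 = 11.5 × 0.5 = 5.75 DD.
Night half: max(0, 8.8 − 6.1) × 0.5 = 2.7 × 0.5 = 1.35 DD.
Per 24 h: 7.10 DD/day.
Duration = 391 / 7.10 = 55.070 ≈ 55.1 days.

55.1 days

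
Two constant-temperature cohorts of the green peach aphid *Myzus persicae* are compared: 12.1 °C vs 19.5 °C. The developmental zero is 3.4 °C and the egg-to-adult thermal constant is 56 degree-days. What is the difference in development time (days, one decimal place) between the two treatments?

At 12.1 °C: 56 / (12.1 − 3.4) = 56 / 8.7 = 6.437 d.
At 19.5 °C: 56 / (19.5 − 3.4) = 56 / 16.1 = 3.478 d.
Difference = |6.437 − 3.478| = 2.959 ≈ 3.0 days.

3.0 days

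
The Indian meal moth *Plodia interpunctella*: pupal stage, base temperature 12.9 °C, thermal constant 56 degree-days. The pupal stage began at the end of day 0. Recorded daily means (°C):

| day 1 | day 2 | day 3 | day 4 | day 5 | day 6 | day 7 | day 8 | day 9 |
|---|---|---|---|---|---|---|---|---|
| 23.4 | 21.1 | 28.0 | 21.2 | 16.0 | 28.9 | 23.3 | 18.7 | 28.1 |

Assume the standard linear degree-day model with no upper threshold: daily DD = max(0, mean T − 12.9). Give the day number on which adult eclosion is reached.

day 6

Daily DD above 12.9 °C: 10.5, 8.2, 15.1, 8.3, 3.1, 16.0, 10.4, 5.8, 15.2.
Cumulative: 10.5, 18.7, 33.8, 42.1, 45.2, 61.2, 71.6, 77.4, 92.6.
The total first reaches 56 DD on day 6.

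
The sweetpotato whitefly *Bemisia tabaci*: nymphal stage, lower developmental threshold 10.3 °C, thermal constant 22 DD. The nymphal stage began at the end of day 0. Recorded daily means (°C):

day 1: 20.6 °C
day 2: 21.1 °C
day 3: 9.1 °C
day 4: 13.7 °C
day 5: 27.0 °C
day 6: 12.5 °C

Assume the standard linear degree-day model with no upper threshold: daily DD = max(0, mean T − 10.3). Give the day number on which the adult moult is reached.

Daily DD above 10.3 °C: 10.3, 10.8, 0.0, 3.4, 16.7, 2.2.
Cumulative: 10.3, 21.1, 21.1, 24.5, 41.2, 43.4.
The total first reaches 22 DD on day 4.

day 4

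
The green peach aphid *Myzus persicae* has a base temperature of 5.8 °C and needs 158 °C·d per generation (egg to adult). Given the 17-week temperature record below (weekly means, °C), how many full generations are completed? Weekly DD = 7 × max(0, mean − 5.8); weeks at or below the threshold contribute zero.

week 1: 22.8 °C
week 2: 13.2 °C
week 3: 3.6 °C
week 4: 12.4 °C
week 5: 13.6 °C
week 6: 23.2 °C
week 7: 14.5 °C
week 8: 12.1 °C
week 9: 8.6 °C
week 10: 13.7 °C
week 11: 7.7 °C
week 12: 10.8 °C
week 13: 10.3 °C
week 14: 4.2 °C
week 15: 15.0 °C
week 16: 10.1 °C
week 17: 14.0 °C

5 generations

Weekly DD (7 × max(0, T̄ − 5.8)): 119.0, 51.8, 0.0, 46.2, 54.6, 121.8, 60.9, 44.1, 19.6, 55.3, 13.3, 35.0, 31.5, 0.0, 64.4, 30.1, 57.4.
Season total = 805.0 DD.
Complete generations = ⌊805.0 / 158⌋ = 5.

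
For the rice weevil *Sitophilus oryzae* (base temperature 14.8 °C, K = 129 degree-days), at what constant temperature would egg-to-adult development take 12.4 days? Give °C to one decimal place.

Required daily accumulation = 129 / 12.4 = 10.403 DD/day.
T = T_base + 10.403 = 14.8 + 10.403 = 25.203 ≈ 25.2 °C.

25.2 °C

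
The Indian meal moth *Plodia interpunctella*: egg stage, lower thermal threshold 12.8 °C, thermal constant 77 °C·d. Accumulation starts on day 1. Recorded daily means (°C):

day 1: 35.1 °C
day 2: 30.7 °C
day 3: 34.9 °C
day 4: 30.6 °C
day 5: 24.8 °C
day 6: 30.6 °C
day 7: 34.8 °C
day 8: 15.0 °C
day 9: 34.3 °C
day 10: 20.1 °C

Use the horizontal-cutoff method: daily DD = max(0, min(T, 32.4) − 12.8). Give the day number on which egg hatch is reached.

day 5

Daily DD above 12.8 °C (capped at 19.6): 19.6, 17.9, 19.6, 17.8, 12.0, 17.8, 19.6, 2.2, 19.6, 7.3.
Cumulative: 19.6, 37.5, 57.1, 74.9, 86.9, 104.7, 124.3, 126.5, 146.1, 153.4.
The total first reaches 77 DD on day 5.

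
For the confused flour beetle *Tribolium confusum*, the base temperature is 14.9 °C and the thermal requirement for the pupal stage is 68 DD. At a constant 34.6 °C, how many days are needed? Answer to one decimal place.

Daily accumulation = 34.6 − 14.9 = 19.7 DD/day.
Duration = 68 / 19.7 = 3.452 ≈ 3.5 days.

3.5 days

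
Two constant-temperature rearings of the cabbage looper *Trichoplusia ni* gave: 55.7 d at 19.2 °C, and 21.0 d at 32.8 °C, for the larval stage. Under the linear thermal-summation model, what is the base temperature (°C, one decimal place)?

Equal thermal constants: D₁(T₁ − T_b) = D₂(T₂ − T_b).
55.7·(19.2 − T_b) = 21.0·(32.8 − T_b)
T_b = (55.7·19.2 − 21.0·32.8) / (55.7 − 21.0) = 380.64 / 34.7 = 10.969 °C ≈ 11.0 °C.

11.0 °C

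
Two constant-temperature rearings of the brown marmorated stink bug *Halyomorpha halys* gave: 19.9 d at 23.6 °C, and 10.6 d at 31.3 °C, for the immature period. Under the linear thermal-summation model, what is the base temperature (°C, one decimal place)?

Equal thermal constants: D₁(T₁ − T_b) = D₂(T₂ − T_b).
19.9·(23.6 − T_b) = 10.6·(31.3 − T_b)
T_b = (19.9·23.6 − 10.6·31.3) / (19.9 − 10.6) = 137.86 / 9.3 = 14.824 °C ≈ 14.8 °C.

14.8 °C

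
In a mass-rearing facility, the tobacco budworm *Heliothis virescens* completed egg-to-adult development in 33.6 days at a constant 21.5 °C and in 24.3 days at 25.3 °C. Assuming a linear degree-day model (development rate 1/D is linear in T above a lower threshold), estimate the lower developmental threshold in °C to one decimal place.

11.6 °C

Linear rate model ⇒ the product D·(T − T_b) is constant across temperatures.
33.6·(21.5 − T_b) = 24.3·(25.3 − T_b)
T_b = (33.6·21.5 − 24.3·25.3) / (33.6 − 24.3) = 107.61 / 9.3 = 11.571 °C ≈ 11.6 °C.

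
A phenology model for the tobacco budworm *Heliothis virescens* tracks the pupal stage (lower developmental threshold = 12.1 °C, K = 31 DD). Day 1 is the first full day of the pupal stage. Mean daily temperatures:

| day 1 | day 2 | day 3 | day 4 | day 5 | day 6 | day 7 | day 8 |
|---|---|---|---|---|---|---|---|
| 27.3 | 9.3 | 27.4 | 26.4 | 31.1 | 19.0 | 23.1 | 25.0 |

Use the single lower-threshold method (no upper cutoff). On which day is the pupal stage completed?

Daily DD above 12.1 °C: 15.2, 0.0, 15.3, 14.3, 19.0, 6.9, 11.0, 12.9.
Cumulative: 15.2, 15.2, 30.5, 44.8, 63.8, 70.7, 81.7, 94.6.
The total first reaches 31 DD on day 4.

day 4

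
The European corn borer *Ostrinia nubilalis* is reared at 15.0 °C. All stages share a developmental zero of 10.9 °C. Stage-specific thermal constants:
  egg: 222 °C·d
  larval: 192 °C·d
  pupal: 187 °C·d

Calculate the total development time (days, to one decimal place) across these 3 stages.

Daily accumulation at 15.0 °C = 15.0 − 10.9 = 4.1 DD/day.
Total K = 222 + 192 + 187 = 601 DD.
Total duration = 601 / 4.1 = 146.585 ≈ 146.6 days.

146.6 days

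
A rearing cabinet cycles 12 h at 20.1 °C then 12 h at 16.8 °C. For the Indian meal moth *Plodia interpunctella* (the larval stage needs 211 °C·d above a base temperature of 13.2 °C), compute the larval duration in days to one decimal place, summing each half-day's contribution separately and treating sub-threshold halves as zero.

40.2 days

Day half: max(0, 20.1 − 13.2) × 0.5 = 6.9 × 0.5 = 3.45 DD.
Night half: max(0, 16.8 − 13.2) × 0.5 = 3.6 × 0.5 = 1.80 DD.
Per 24 h: 5.25 DD/day.
Duration = 211 / 5.25 = 40.190 ≈ 40.2 days.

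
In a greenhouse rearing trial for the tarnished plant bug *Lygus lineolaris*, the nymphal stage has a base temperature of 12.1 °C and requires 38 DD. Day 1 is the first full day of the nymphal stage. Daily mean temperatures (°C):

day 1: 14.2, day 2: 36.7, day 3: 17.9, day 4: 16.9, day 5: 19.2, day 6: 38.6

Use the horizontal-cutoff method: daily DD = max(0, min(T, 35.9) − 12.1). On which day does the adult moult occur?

Daily DD above 12.1 °C (capped at 23.8): 2.1, 23.8, 5.8, 4.8, 7.1, 23.8.
Cumulative: 2.1, 25.9, 31.7, 36.5, 43.6, 67.4.
The total first reaches 38 DD on day 5.

day 5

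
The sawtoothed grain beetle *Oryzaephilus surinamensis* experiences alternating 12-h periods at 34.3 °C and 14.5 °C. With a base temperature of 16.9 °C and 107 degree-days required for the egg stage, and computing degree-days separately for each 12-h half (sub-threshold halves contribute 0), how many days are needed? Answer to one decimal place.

12.3 days

Day half: max(0, 34.3 − 16.9) × 0.5 = 17.4 × 0.5 = 8.70 DD.
Night half: max(0, 14.5 − 16.9) × 0.5 = 0.0 × 0.5 = 0.00 DD.
Per 24 h: 8.70 DD/day.
Duration = 107 / 8.70 = 12.299 ≈ 12.3 days.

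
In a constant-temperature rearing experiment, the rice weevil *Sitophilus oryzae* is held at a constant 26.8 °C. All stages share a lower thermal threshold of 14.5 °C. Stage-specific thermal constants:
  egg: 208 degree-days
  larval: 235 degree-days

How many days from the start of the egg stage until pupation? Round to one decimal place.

Daily accumulation at 26.8 °C = 26.8 − 14.5 = 12.3 DD/day.
Total K = 208 + 235 = 443 DD.
Total duration = 443 / 12.3 = 36.016 ≈ 36.0 days.

36.0 days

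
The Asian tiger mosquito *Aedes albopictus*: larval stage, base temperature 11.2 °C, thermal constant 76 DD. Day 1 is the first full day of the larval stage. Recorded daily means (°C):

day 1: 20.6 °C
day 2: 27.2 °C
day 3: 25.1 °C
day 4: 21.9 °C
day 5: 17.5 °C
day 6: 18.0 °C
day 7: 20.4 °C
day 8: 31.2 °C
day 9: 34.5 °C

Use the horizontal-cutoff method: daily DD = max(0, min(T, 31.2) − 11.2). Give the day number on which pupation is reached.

Daily DD above 11.2 °C (capped at 20.0): 9.4, 16.0, 13.9, 10.7, 6.3, 6.8, 9.2, 20.0, 20.0.
Cumulative: 9.4, 25.4, 39.3, 50.0, 56.3, 63.1, 72.3, 92.3, 112.3.
The total first reaches 76 DD on day 8.

day 8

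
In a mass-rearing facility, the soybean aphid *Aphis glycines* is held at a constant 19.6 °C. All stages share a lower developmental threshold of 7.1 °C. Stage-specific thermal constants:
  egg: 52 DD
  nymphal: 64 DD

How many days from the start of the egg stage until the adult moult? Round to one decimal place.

9.3 days

Daily accumulation at 19.6 °C = 19.6 − 7.1 = 12.5 DD/day.
Total K = 52 + 64 = 116 DD.
Total duration = 116 / 12.5 = 9.280 ≈ 9.3 days.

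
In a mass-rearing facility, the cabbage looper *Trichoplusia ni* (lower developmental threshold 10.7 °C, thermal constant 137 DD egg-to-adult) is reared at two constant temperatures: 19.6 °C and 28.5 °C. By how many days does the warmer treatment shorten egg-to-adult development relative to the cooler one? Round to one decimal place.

At 19.6 °C: 137 / (19.6 − 10.7) = 137 / 8.9 = 15.393 d.
At 28.5 °C: 137 / (28.5 − 10.7) = 137 / 17.8 = 7.697 d.
Difference = |15.393 − 7.697| = 7.697 ≈ 7.7 days.

7.7 days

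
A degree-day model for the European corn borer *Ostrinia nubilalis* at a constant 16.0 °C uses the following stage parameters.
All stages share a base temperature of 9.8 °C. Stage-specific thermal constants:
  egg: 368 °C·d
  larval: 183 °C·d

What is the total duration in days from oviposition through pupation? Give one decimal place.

88.9 days

Daily accumulation at 16.0 °C = 16.0 − 9.8 = 6.2 DD/day.
Total K = 368 + 183 = 551 DD.
Total duration = 551 / 6.2 = 88.871 ≈ 88.9 days.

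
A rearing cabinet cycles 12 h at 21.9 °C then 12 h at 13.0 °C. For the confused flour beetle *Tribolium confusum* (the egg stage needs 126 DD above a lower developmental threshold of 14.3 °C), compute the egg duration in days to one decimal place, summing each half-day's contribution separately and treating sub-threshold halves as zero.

Day half: max(0, 21.9 − 14.3) × 0.5 = 7.6 × 0.5 = 3.80 DD.
Night half: max(0, 13.0 − 14.3) × 0.5 = 0.0 × 0.5 = 0.00 DD.
Per 24 h: 3.80 DD/day.
Duration = 126 / 3.80 = 33.158 ≈ 33.2 days.

33.2 days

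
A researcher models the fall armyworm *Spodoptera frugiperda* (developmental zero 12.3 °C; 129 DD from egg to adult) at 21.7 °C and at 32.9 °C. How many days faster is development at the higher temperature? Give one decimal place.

7.5 days

At 21.7 °C: 129 / (21.7 − 12.3) = 129 / 9.4 = 13.723 d.
At 32.9 °C: 129 / (32.9 − 12.3) = 129 / 20.6 = 6.262 d.
Difference = |13.723 − 6.262| = 7.461 ≈ 7.5 days.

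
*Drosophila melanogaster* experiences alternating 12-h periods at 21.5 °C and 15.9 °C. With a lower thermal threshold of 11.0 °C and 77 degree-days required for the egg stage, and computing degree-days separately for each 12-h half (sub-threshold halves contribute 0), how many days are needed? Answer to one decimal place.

Day half: max(0, 21.5 − 11.0) × 0.5 = 10.5 × 0.5 = 5.25 DD.
Night half: max(0, 15.9 − 11.0) × 0.5 = 4.9 × 0.5 = 2.45 DD.
Per 24 h: 7.70 DD/day.
Duration = 77 / 7.70 = 10.000 ≈ 10.0 days.

10.0 days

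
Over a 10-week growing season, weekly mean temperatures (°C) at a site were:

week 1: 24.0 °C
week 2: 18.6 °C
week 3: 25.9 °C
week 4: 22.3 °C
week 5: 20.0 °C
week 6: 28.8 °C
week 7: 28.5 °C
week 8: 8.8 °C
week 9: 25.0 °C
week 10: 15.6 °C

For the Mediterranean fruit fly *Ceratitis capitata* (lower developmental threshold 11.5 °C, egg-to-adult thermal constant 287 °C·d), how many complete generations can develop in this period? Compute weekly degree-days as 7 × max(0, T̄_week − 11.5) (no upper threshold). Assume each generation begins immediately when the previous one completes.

Weekly DD (7 × max(0, T̄ − 11.5)): 87.5, 49.7, 100.8, 75.6, 59.5, 121.1, 119.0, 0.0, 94.5, 28.7.
Season total = 736.4 DD.
Complete generations = ⌊736.4 / 287⌋ = 2.

2 generations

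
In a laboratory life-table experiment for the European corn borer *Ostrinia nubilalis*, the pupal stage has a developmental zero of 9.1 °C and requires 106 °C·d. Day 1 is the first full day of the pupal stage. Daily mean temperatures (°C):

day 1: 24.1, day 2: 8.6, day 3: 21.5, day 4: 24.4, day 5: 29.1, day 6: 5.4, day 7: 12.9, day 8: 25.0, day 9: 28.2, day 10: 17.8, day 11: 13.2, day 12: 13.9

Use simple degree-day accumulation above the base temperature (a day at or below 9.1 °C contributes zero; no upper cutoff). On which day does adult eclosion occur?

Daily DD above 9.1 °C: 15.0, 0.0, 12.4, 15.3, 20.0, 0.0, 3.8, 15.9, 19.1, 8.7, 4.1, 4.8.
Cumulative: 15.0, 15.0, 27.4, 42.7, 62.7, 62.7, 66.5, 82.4, 101.5, 110.2, 114.3, 119.1.
The total first reaches 106 DD on day 10.

day 10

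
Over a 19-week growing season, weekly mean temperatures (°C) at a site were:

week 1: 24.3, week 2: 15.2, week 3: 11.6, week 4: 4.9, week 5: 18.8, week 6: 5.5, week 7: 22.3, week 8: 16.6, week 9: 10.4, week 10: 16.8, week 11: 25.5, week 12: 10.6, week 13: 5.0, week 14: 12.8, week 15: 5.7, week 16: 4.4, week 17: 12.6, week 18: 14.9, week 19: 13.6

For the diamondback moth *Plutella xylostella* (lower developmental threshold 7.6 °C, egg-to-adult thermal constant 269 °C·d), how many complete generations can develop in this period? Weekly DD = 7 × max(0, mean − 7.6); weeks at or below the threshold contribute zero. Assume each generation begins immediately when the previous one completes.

3 generations

Weekly DD (7 × max(0, T̄ − 7.6)): 116.9, 53.2, 28.0, 0.0, 78.4, 0.0, 102.9, 63.0, 19.6, 64.4, 125.3, 21.0, 0.0, 36.4, 0.0, 0.0, 35.0, 51.1, 42.0.
Season total = 837.2 DD.
Complete generations = ⌊837.2 / 269⌋ = 3.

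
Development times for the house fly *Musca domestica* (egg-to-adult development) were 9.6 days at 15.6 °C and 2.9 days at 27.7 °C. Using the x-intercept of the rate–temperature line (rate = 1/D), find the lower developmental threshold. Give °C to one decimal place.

Linear rate model ⇒ the product D·(T − T_b) is constant across temperatures.
9.6·(15.6 − T_b) = 2.9·(27.7 − T_b)
T_b = (9.6·15.6 − 2.9·27.7) / (9.6 − 2.9) = 69.43 / 6.7 = 10.363 °C ≈ 10.4 °C.

10.4 °C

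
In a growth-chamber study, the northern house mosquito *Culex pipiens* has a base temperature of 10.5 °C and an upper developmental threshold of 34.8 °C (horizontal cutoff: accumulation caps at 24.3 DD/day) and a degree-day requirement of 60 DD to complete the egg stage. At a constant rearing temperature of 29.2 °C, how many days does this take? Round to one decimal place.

3.2 days

Daily accumulation = 29.2 − 10.5 = 18.7 DD/day.
Duration = 60 / 18.7 = 3.209 ≈ 3.2 days.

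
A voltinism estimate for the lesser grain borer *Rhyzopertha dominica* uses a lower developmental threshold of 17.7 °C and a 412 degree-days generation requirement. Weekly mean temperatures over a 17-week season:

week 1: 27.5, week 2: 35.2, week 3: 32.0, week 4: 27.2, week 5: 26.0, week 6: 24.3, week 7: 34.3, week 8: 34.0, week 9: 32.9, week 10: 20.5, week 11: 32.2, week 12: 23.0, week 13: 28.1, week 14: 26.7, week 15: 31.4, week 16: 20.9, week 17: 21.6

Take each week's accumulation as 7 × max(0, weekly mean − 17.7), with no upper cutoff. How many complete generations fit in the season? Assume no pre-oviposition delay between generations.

Weekly DD (7 × max(0, T̄ − 17.7)): 68.6, 122.5, 100.1, 66.5, 58.1, 46.2, 116.2, 114.1, 106.4, 19.6, 101.5, 37.1, 72.8, 63.0, 95.9, 22.4, 27.3.
Season total = 1238.3 DD.
Complete generations = ⌊1238.3 / 412⌋ = 3.

3 generations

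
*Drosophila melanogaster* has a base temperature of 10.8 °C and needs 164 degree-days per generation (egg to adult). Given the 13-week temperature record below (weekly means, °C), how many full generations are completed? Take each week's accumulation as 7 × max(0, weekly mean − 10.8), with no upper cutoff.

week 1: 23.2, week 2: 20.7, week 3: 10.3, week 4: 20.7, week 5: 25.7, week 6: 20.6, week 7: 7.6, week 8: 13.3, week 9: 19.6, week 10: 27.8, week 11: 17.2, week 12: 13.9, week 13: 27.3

4 generations

Weekly DD (7 × max(0, T̄ − 10.8)): 86.8, 69.3, 0.0, 69.3, 104.3, 68.6, 0.0, 17.5, 61.6, 119.0, 44.8, 21.7, 115.5.
Season total = 778.4 DD.
Complete generations = ⌊778.4 / 164⌋ = 4.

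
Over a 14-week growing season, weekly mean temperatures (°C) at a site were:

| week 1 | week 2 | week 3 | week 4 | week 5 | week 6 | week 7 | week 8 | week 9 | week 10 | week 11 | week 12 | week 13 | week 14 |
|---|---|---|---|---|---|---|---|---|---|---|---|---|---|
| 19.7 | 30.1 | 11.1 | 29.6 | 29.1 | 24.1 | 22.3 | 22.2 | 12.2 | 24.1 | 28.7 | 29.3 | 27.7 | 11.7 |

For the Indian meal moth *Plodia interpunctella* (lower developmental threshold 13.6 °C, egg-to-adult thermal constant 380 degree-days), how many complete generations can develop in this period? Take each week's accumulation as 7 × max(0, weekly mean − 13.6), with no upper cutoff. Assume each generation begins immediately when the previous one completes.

Weekly DD (7 × max(0, T̄ − 13.6)): 42.7, 115.5, 0.0, 112.0, 108.5, 73.5, 60.9, 60.2, 0.0, 73.5, 105.7, 109.9, 98.7, 0.0.
Season total = 961.1 DD.
Complete generations = ⌊961.1 / 380⌋ = 2.

2 generations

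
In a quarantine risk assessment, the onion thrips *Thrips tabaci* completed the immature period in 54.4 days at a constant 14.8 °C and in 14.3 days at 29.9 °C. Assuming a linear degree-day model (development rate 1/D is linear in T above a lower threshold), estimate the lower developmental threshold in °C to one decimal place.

Equal thermal constants: D₁(T₁ − T_b) = D₂(T₂ − T_b).
54.4·(14.8 − T_b) = 14.3·(29.9 − T_b)
T_b = (54.4·14.8 − 14.3·29.9) / (54.4 − 14.3) = 377.55 / 40.1 = 9.415 °C ≈ 9.4 °C.

9.4 °C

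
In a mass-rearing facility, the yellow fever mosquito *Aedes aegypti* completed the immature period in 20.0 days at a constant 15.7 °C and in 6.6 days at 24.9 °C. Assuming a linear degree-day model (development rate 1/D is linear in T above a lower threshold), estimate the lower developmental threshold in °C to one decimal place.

11.2 °C

Linear rate model ⇒ the product D·(T − T_b) is constant across temperatures.
20.0·(15.7 − T_b) = 6.6·(24.9 − T_b)
T_b = (20.0·15.7 − 6.6·24.9) / (20.0 − 6.6) = 149.66 / 13.4 = 11.169 °C ≈ 11.2 °C.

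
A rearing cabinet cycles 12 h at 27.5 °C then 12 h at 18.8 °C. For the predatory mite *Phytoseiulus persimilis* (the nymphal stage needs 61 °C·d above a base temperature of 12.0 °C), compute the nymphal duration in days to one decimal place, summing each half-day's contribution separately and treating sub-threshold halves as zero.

5.5 days

Day half: max(0, 27.5 − 12.0) × 0.5 = 15.5 × 0.5 = 7.75 DD.
Night half: max(0, 18.8 − 12.0) × 0.5 = 6.8 × 0.5 = 3.40 DD.
Per 24 h: 11.15 DD/day.
Duration = 61 / 11.15 = 5.471 ≈ 5.5 days.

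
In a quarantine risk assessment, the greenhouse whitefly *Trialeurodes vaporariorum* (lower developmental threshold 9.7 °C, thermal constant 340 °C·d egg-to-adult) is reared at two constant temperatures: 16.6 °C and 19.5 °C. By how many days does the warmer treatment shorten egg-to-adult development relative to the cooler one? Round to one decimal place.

14.6 days

At 16.6 °C: 340 / (16.6 − 9.7) = 340 / 6.9 = 49.275 d.
At 19.5 °C: 340 / (19.5 − 9.7) = 340 / 9.8 = 34.694 d.
Difference = |49.275 − 34.694| = 14.581 ≈ 14.6 days.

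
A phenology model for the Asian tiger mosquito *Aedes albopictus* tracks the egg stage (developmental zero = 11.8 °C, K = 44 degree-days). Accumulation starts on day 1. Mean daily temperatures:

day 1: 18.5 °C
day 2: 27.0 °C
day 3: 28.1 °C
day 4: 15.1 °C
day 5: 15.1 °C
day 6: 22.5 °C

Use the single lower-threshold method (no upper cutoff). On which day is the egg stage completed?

Daily DD above 11.8 °C: 6.7, 15.2, 16.3, 3.3, 3.3, 10.7.
Cumulative: 6.7, 21.9, 38.2, 41.5, 44.8, 55.5.
The total first reaches 44 DD on day 5.

day 5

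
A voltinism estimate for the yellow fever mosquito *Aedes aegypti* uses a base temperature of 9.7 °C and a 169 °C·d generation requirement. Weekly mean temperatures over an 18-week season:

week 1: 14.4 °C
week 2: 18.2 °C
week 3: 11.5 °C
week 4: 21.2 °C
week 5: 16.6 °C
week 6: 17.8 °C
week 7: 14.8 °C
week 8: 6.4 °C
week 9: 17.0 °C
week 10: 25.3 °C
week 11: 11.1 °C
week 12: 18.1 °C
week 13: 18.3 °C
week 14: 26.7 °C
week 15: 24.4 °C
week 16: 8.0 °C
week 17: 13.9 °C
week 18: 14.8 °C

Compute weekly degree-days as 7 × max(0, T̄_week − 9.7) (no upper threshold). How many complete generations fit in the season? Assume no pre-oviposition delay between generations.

5 generations

Weekly DD (7 × max(0, T̄ − 9.7)): 32.9, 59.5, 12.6, 80.5, 48.3, 56.7, 35.7, 0.0, 51.1, 109.2, 9.8, 58.8, 60.2, 119.0, 102.9, 0.0, 29.4, 35.7.
Season total = 902.3 DD.
Complete generations = ⌊902.3 / 169⌋ = 5.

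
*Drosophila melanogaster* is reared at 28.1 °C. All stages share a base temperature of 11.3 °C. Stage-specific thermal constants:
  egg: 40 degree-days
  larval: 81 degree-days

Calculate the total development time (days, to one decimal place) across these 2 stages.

Daily accumulation at 28.1 °C = 28.1 − 11.3 = 16.8 DD/day.
Total K = 40 + 81 = 121 DD.
Total duration = 121 / 16.8 = 7.202 ≈ 7.2 days.

7.2 days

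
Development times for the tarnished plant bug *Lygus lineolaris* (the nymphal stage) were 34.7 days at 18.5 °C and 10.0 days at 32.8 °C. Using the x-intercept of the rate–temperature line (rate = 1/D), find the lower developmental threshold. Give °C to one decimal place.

Under the model K = D·(T − T_b), so D₁·(T₁ − T_b) = D₂·(T₂ − T_b).
34.7·(18.5 − T_b) = 10.0·(32.8 − T_b)
T_b = (34.7·18.5 − 10.0·32.8) / (34.7 − 10.0) = 313.95 / 24.7 = 12.711 °C ≈ 12.7 °C.

12.7 °C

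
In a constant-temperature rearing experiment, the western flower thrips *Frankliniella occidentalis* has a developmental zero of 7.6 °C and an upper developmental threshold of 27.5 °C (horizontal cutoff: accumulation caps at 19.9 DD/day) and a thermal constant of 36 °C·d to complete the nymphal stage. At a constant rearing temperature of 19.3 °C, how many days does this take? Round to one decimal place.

3.1 days

Daily accumulation = 19.3 − 7.6 = 11.7 DD/day.
Duration = 36 / 11.7 = 3.077 ≈ 3.1 days.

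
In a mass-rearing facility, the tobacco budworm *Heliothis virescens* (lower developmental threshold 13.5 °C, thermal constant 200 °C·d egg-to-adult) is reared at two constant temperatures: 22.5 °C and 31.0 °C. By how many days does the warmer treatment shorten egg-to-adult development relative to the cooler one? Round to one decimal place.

10.8 days

At 22.5 °C: 200 / (22.5 − 13.5) = 200 / 9.0 = 22.222 d.
At 31.0 °C: 200 / (31.0 − 13.5) = 200 / 17.5 = 11.429 d.
Difference = |22.222 − 11.429| = 10.794 ≈ 10.8 days.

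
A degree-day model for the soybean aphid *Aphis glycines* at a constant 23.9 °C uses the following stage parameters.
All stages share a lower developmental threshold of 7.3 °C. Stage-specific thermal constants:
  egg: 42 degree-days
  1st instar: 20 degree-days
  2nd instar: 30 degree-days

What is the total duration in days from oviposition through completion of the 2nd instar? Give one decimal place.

5.5 days

Daily accumulation at 23.9 °C = 23.9 − 7.3 = 16.6 DD/day.
Total K = 42 + 20 + 30 = 92 DD.
Total duration = 92 / 16.6 = 5.542 ≈ 5.5 days.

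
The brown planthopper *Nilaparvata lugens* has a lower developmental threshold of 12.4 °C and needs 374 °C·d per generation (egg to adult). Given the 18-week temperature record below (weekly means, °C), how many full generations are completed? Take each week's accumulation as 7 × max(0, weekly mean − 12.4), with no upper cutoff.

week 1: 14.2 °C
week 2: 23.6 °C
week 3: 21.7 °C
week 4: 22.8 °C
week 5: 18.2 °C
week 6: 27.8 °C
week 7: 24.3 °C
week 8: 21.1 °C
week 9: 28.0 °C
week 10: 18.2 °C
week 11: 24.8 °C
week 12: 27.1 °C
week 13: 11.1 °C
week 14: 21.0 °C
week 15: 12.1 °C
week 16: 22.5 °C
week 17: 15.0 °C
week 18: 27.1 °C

2 generations

Weekly DD (7 × max(0, T̄ − 12.4)): 12.6, 78.4, 65.1, 72.8, 40.6, 107.8, 83.3, 60.9, 109.2, 40.6, 86.8, 102.9, 0.0, 60.2, 0.0, 70.7, 18.2, 102.9.
Season total = 1113.0 DD.
Complete generations = ⌊1113.0 / 374⌋ = 2.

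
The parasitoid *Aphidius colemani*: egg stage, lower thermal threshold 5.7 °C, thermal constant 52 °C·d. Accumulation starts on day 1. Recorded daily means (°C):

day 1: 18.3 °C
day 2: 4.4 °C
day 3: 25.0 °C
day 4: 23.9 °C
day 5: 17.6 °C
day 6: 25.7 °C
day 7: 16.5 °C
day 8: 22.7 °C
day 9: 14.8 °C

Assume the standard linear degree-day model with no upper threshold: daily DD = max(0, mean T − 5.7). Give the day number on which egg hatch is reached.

day 5

Daily DD above 5.7 °C: 12.6, 0.0, 19.3, 18.2, 11.9, 20.0, 10.8, 17.0, 9.1.
Cumulative: 12.6, 12.6, 31.9, 50.1, 62.0, 82.0, 92.8, 109.8, 118.9.
The total first reaches 52 DD on day 5.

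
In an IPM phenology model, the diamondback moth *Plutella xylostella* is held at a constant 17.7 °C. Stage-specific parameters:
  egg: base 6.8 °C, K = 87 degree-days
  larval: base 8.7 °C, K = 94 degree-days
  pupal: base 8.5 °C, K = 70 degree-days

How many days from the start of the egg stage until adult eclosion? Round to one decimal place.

egg: 87 / (17.7 − 6.8) = 87 / 10.9 = 7.982 d.
larval: 94 / (17.7 − 8.7) = 94 / 9.0 = 10.444 d.
pupal: 70 / (17.7 − 8.5) = 70 / 9.2 = 7.609 d.
Sum = 26.035 ≈ 26.0 days.

26.0 days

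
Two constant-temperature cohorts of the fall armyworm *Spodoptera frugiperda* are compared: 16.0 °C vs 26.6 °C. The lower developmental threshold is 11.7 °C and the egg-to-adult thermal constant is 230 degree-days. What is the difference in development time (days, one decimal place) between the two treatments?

At 16.0 °C: 230 / (16.0 − 11.7) = 230 / 4.3 = 53.488 d.
At 26.6 °C: 230 / (26.6 − 11.7) = 230 / 14.9 = 15.436 d.
Difference = |53.488 − 15.436| = 38.052 ≈ 38.1 days.

38.1 days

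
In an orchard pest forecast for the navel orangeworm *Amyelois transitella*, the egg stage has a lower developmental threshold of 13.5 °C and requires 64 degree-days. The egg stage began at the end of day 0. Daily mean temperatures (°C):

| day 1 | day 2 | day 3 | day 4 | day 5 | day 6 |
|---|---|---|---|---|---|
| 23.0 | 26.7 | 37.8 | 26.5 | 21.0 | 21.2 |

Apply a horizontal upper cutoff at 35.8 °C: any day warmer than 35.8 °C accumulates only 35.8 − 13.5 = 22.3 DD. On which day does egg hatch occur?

day 5

Daily DD above 13.5 °C (capped at 22.3): 9.5, 13.2, 22.3, 13.0, 7.5, 7.7.
Cumulative: 9.5, 22.7, 45.0, 58.0, 65.5, 73.2.
The total first reaches 64 DD on day 5.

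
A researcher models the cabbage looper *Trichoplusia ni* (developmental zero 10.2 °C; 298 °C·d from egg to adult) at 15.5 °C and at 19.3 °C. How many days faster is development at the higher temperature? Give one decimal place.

At 15.5 °C: 298 / (15.5 − 10.2) = 298 / 5.3 = 56.226 d.
At 19.3 °C: 298 / (19.3 − 10.2) = 298 / 9.1 = 32.747 d.
Difference = |56.226 − 32.747| = 23.479 ≈ 23.5 days.

23.5 days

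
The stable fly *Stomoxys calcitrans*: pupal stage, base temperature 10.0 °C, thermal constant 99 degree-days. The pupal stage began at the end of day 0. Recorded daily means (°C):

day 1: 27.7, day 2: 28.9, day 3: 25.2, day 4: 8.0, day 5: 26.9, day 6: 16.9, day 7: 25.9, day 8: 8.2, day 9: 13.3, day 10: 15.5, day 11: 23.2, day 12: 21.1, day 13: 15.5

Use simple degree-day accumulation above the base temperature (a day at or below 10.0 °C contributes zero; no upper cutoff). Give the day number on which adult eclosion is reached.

Daily DD above 10.0 °C: 17.7, 18.9, 15.2, 0.0, 16.9, 6.9, 15.9, 0.0, 3.3, 5.5, 13.2, 11.1, 5.5.
Cumulative: 17.7, 36.6, 51.8, 51.8, 68.7, 75.6, 91.5, 91.5, 94.8, 100.3, 113.5, 124.6, 130.1.
The total first reaches 99 DD on day 10.

day 10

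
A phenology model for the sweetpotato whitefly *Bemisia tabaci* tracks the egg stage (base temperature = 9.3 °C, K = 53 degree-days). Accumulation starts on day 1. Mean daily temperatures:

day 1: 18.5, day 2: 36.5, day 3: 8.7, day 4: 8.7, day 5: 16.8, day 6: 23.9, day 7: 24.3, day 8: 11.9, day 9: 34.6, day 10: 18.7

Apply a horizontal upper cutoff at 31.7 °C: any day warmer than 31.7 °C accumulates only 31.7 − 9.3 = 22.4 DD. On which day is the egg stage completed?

day 6

Daily DD above 9.3 °C (capped at 22.4): 9.2, 22.4, 0.0, 0.0, 7.5, 14.6, 15.0, 2.6, 22.4, 9.4.
Cumulative: 9.2, 31.6, 31.6, 31.6, 39.1, 53.7, 68.7, 71.3, 93.7, 103.1.
The total first reaches 53 DD on day 6.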